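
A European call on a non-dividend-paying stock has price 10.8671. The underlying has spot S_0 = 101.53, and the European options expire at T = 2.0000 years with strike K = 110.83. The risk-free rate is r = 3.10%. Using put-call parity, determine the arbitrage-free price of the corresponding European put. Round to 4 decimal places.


Answer: Put price = 13.5043

Derivation:
Put-call parity: C - P = S_0 * exp(-qT) - K * exp(-rT).
S_0 * exp(-qT) = 101.5300 * 1.00000000 = 101.53000000
K * exp(-rT) = 110.8300 * 0.93988289 = 104.16722034
P = C - S*exp(-qT) + K*exp(-rT)
P = 10.8671 - 101.53000000 + 104.16722034 = 13.5043


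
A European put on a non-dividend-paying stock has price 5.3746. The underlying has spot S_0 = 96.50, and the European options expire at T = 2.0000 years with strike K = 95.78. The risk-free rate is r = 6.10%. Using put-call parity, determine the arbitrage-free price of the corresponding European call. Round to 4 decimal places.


Answer: Call price = 17.0951

Derivation:
Put-call parity: C - P = S_0 * exp(-qT) - K * exp(-rT).
S_0 * exp(-qT) = 96.5000 * 1.00000000 = 96.50000000
K * exp(-rT) = 95.7800 * 0.88514837 = 84.77951074
C = P + S*exp(-qT) - K*exp(-rT)
C = 5.3746 + 96.50000000 - 84.77951074 = 17.0951


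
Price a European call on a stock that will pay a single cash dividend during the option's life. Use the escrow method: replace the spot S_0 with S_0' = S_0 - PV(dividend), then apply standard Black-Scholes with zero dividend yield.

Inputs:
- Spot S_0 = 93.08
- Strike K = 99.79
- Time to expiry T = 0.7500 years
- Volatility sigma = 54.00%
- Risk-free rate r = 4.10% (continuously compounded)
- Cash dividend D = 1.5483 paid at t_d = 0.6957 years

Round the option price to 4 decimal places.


PV(D) = D * exp(-r * t_d) = 1.5483 * 0.97187926 = 1.50476066
S_0' = S_0 - PV(D) = 93.0800 - 1.50476066 = 91.57523934
d1 = (ln(S_0'/K) + (r + sigma^2/2)*T) / (sigma*sqrt(T)) = 0.11588263
d2 = d1 - sigma*sqrt(T) = -0.35177108
exp(-rT) = 0.96971797
N(d1) = 0.54612722; N(d2) = 0.36250497
C = S_0' * N(d1) - K * exp(-rT) * N(d2) = 91.57523934 * 0.54612722 - 99.7900 * 0.96971797 * 0.36250497 = 14.9328

Answer: Price = 14.9328


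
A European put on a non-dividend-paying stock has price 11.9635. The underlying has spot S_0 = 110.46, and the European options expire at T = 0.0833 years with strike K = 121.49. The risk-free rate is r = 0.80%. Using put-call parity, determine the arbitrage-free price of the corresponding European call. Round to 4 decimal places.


Answer: Call price = 1.0144

Derivation:
Put-call parity: C - P = S_0 * exp(-qT) - K * exp(-rT).
S_0 * exp(-qT) = 110.4600 * 1.00000000 = 110.46000000
K * exp(-rT) = 121.4900 * 0.99933382 = 121.40906603
C = P + S*exp(-qT) - K*exp(-rT)
C = 11.9635 + 110.46000000 - 121.40906603 = 1.0144


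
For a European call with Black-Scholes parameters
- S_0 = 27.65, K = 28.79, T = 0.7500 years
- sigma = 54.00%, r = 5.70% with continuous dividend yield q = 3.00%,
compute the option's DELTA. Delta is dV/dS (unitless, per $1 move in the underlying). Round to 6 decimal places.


Answer: Delta = 0.562826

Derivation:
d1 = 0.1907343402; d2 = -0.2769193779
phi(d1) = 0.3917512028; exp(-qT) = 0.9777512372; exp(-rT) = 0.9581508979
N(d1) = 0.5756331335
Delta = exp(-qT) * N(d1) = 0.9777512372 * 0.5756331335 = 0.562826


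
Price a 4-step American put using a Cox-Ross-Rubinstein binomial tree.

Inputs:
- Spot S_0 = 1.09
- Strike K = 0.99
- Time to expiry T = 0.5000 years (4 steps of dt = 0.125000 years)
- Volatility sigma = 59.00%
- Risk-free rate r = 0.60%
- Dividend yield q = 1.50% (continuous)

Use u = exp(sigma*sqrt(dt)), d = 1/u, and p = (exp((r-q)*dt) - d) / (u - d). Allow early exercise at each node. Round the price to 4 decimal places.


Answer: Price = V(0,0) = 0.1311

Derivation:
dt = T/N = 0.125000
u = exp(sigma*sqrt(dt)) = 1.231948; d = 1/u = 0.811723
p = (exp((r-q)*dt) - d) / (u - d) = 0.445364
Discount per step: exp(-r*dt) = 0.999250
Stock lattice S(k, i) with i counting down-moves:
  k=0: S(0,0) = 1.0900
  k=1: S(1,0) = 1.3428; S(1,1) = 0.8848
  k=2: S(2,0) = 1.6543; S(2,1) = 1.0900; S(2,2) = 0.7182
  k=3: S(3,0) = 2.0380; S(3,1) = 1.3428; S(3,2) = 0.8848; S(3,3) = 0.5830
  k=4: S(4,0) = 2.5107; S(4,1) = 1.6543; S(4,2) = 1.0900; S(4,3) = 0.7182; S(4,4) = 0.4732
Terminal payoffs V(N, i) = max(K - S_T, 0):
  V(4,0) = 0.000000; V(4,1) = 0.000000; V(4,2) = 0.000000; V(4,3) = 0.271806; V(4,4) = 0.516786
Backward induction: V(k, i) = exp(-r*dt) * [p * V(k+1, i) + (1-p) * V(k+1, i+1)]; then take max(V_cont, immediate exercise) for American.
  V(3,0) = exp(-r*dt) * [p*0.000000 + (1-p)*0.000000] = 0.000000; exercise = 0.000000; V(3,0) = max -> 0.000000
  V(3,1) = exp(-r*dt) * [p*0.000000 + (1-p)*0.000000] = 0.000000; exercise = 0.000000; V(3,1) = max -> 0.000000
  V(3,2) = exp(-r*dt) * [p*0.000000 + (1-p)*0.271806] = 0.150640; exercise = 0.105222; V(3,2) = max -> 0.150640
  V(3,3) = exp(-r*dt) * [p*0.271806 + (1-p)*0.516786] = 0.407375; exercise = 0.407025; V(3,3) = max -> 0.407375
  V(2,0) = exp(-r*dt) * [p*0.000000 + (1-p)*0.000000] = 0.000000; exercise = 0.000000; V(2,0) = max -> 0.000000
  V(2,1) = exp(-r*dt) * [p*0.000000 + (1-p)*0.150640] = 0.083488; exercise = 0.000000; V(2,1) = max -> 0.083488
  V(2,2) = exp(-r*dt) * [p*0.150640 + (1-p)*0.407375] = 0.292815; exercise = 0.271806; V(2,2) = max -> 0.292815
  V(1,0) = exp(-r*dt) * [p*0.000000 + (1-p)*0.083488] = 0.046271; exercise = 0.000000; V(1,0) = max -> 0.046271
  V(1,1) = exp(-r*dt) * [p*0.083488 + (1-p)*0.292815] = 0.199439; exercise = 0.105222; V(1,1) = max -> 0.199439
  V(0,0) = exp(-r*dt) * [p*0.046271 + (1-p)*0.199439] = 0.131125; exercise = 0.000000; V(0,0) = max -> 0.131125


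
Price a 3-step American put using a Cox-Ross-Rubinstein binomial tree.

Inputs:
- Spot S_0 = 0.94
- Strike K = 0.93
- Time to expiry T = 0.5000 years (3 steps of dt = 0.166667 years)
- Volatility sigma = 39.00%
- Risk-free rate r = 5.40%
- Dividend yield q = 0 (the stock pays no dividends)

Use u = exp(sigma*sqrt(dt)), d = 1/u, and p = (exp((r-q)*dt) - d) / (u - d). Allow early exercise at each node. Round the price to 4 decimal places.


Answer: Price = V(0,0) = 0.0952

Derivation:
dt = T/N = 0.166667
u = exp(sigma*sqrt(dt)) = 1.172592; d = 1/u = 0.852811
p = (exp((r-q)*dt) - d) / (u - d) = 0.488551
Discount per step: exp(-r*dt) = 0.991040
Stock lattice S(k, i) with i counting down-moves:
  k=0: S(0,0) = 0.9400
  k=1: S(1,0) = 1.1022; S(1,1) = 0.8016
  k=2: S(2,0) = 1.2925; S(2,1) = 0.9400; S(2,2) = 0.6837
  k=3: S(3,0) = 1.5155; S(3,1) = 1.1022; S(3,2) = 0.8016; S(3,3) = 0.5830
Terminal payoffs V(N, i) = max(K - S_T, 0):
  V(3,0) = 0.000000; V(3,1) = 0.000000; V(3,2) = 0.128357; V(3,3) = 0.346975
Backward induction: V(k, i) = exp(-r*dt) * [p * V(k+1, i) + (1-p) * V(k+1, i+1)]; then take max(V_cont, immediate exercise) for American.
  V(2,0) = exp(-r*dt) * [p*0.000000 + (1-p)*0.000000] = 0.000000; exercise = 0.000000; V(2,0) = max -> 0.000000
  V(2,1) = exp(-r*dt) * [p*0.000000 + (1-p)*0.128357] = 0.065060; exercise = 0.000000; V(2,1) = max -> 0.065060
  V(2,2) = exp(-r*dt) * [p*0.128357 + (1-p)*0.346975] = 0.238017; exercise = 0.246350; V(2,2) = max -> 0.246350
  V(1,0) = exp(-r*dt) * [p*0.000000 + (1-p)*0.065060] = 0.032977; exercise = 0.000000; V(1,0) = max -> 0.032977
  V(1,1) = exp(-r*dt) * [p*0.065060 + (1-p)*0.246350] = 0.156367; exercise = 0.128357; V(1,1) = max -> 0.156367
  V(0,0) = exp(-r*dt) * [p*0.032977 + (1-p)*0.156367] = 0.095224; exercise = 0.000000; V(0,0) = max -> 0.095224


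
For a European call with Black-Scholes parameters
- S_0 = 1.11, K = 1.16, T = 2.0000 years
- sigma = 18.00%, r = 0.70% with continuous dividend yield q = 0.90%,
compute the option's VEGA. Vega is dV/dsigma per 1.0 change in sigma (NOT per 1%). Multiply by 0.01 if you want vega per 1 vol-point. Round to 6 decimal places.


Answer: Vega = 0.613916

Derivation:
d1 = -0.0615182499; d2 = -0.3160766911
phi(d1) = 0.3981880966; exp(-qT) = 0.9821610324; exp(-rT) = 0.9860975443
Vega = S * exp(-qT) * phi(d1) * sqrt(T) = 1.1100 * 0.9821610324 * 0.3981880966 * 1.4142135624 = 0.613916


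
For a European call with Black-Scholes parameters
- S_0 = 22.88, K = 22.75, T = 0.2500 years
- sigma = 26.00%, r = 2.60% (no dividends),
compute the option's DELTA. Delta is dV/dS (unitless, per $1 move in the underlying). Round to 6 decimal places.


d1 = 0.1588309317; d2 = 0.0288309317
phi(d1) = 0.3939417727; exp(-qT) = 1.0000000000; exp(-rT) = 0.9935210793
N(d1) = 0.5630989609
Delta = exp(-qT) * N(d1) = 1.0000000000 * 0.5630989609 = 0.563099

Answer: Delta = 0.563099


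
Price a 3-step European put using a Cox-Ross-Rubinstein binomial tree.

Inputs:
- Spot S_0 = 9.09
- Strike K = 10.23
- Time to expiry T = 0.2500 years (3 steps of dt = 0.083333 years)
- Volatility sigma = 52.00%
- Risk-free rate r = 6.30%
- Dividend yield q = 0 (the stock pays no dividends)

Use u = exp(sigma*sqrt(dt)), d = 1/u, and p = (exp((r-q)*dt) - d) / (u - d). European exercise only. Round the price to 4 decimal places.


dt = T/N = 0.083333
u = exp(sigma*sqrt(dt)) = 1.161963; d = 1/u = 0.860612
p = (exp((r-q)*dt) - d) / (u - d) = 0.480010
Discount per step: exp(-r*dt) = 0.994764
Stock lattice S(k, i) with i counting down-moves:
  k=0: S(0,0) = 9.0900
  k=1: S(1,0) = 10.5622; S(1,1) = 7.8230
  k=2: S(2,0) = 12.2729; S(2,1) = 9.0900; S(2,2) = 6.7325
  k=3: S(3,0) = 14.2607; S(3,1) = 10.5622; S(3,2) = 7.8230; S(3,3) = 5.7941
Terminal payoffs V(N, i) = max(K - S_T, 0):
  V(3,0) = 0.000000; V(3,1) = 0.000000; V(3,2) = 2.407033; V(3,3) = 4.435891
Backward induction: V(k, i) = exp(-r*dt) * [p * V(k+1, i) + (1-p) * V(k+1, i+1)].
  V(2,0) = exp(-r*dt) * [p*0.000000 + (1-p)*0.000000] = 0.000000
  V(2,1) = exp(-r*dt) * [p*0.000000 + (1-p)*2.407033] = 1.245080
  V(2,2) = exp(-r*dt) * [p*2.407033 + (1-p)*4.435891] = 3.443891
  V(1,0) = exp(-r*dt) * [p*0.000000 + (1-p)*1.245080] = 0.644039
  V(1,1) = exp(-r*dt) * [p*1.245080 + (1-p)*3.443891] = 2.375934
  V(0,0) = exp(-r*dt) * [p*0.644039 + (1-p)*2.375934] = 1.536519

Answer: Price = V(0,0) = 1.5365


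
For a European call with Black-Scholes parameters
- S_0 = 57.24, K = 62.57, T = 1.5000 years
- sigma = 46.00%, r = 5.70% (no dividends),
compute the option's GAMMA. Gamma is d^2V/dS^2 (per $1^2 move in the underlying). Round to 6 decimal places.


d1 = 0.2754203155; d2 = -0.2879623254
phi(d1) = 0.3840944826; exp(-qT) = 1.0000000000; exp(-rT) = 0.9180531431
Gamma = exp(-qT) * phi(d1) / (S * sigma * sqrt(T)) = 1.0000000000 * 0.3840944826 / (57.2400 * 0.4600 * 1.2247448714) = 0.011911

Answer: Gamma = 0.011911


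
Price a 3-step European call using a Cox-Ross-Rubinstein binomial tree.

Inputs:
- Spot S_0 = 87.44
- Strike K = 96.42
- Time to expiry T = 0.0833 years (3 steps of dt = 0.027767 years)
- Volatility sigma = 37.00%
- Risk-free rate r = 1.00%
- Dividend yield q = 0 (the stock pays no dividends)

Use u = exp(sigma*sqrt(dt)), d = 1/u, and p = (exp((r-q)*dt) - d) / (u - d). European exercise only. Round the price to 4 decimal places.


Answer: Price = V(0,0) = 1.0129

Derivation:
dt = T/N = 0.027767
u = exp(sigma*sqrt(dt)) = 1.063595; d = 1/u = 0.940208
p = (exp((r-q)*dt) - d) / (u - d) = 0.486842
Discount per step: exp(-r*dt) = 0.999722
Stock lattice S(k, i) with i counting down-moves:
  k=0: S(0,0) = 87.4400
  k=1: S(1,0) = 93.0007; S(1,1) = 82.2118
  k=2: S(2,0) = 98.9151; S(2,1) = 87.4400; S(2,2) = 77.2962
  k=3: S(3,0) = 105.2055; S(3,1) = 93.0007; S(3,2) = 82.2118; S(3,3) = 72.6744
Terminal payoffs V(N, i) = max(S_T - K, 0):
  V(3,0) = 8.785527; V(3,1) = 0.000000; V(3,2) = 0.000000; V(3,3) = 0.000000
Backward induction: V(k, i) = exp(-r*dt) * [p * V(k+1, i) + (1-p) * V(k+1, i+1)].
  V(2,0) = exp(-r*dt) * [p*8.785527 + (1-p)*0.000000] = 4.275976
  V(2,1) = exp(-r*dt) * [p*0.000000 + (1-p)*0.000000] = 0.000000
  V(2,2) = exp(-r*dt) * [p*0.000000 + (1-p)*0.000000] = 0.000000
  V(1,0) = exp(-r*dt) * [p*4.275976 + (1-p)*0.000000] = 2.081147
  V(1,1) = exp(-r*dt) * [p*0.000000 + (1-p)*0.000000] = 0.000000
  V(0,0) = exp(-r*dt) * [p*2.081147 + (1-p)*0.000000] = 1.012908


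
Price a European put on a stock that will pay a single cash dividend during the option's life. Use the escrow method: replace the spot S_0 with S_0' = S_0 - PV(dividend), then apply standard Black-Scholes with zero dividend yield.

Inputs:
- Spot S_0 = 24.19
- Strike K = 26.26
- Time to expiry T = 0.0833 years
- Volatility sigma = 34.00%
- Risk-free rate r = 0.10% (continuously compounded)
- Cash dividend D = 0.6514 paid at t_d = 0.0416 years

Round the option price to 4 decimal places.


PV(D) = D * exp(-r * t_d) = 0.6514 * 0.99995840 = 0.65137290
S_0' = S_0 - PV(D) = 24.1900 - 0.65137290 = 23.53862710
d1 = (ln(S_0'/K) + (r + sigma^2/2)*T) / (sigma*sqrt(T)) = -1.06497649
d2 = d1 - sigma*sqrt(T) = -1.16310640
exp(-rT) = 0.99991670
N(-d1) = 0.85655671; N(-d2) = 0.87760683
P = K * exp(-rT) * N(-d2) - S_0' * N(-d1) = 26.2600 * 0.99991670 * 0.87760683 - 23.53862710 * 0.85655671 = 2.8819

Answer: Price = 2.8819


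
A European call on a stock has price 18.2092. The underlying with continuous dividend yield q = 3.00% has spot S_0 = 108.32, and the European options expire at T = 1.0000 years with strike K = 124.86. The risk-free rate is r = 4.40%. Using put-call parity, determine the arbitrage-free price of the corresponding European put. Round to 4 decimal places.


Put-call parity: C - P = S_0 * exp(-qT) - K * exp(-rT).
S_0 * exp(-qT) = 108.3200 * 0.97044553 = 105.11866019
K * exp(-rT) = 124.8600 * 0.95695396 = 119.48527113
P = C - S*exp(-qT) + K*exp(-rT)
P = 18.2092 - 105.11866019 + 119.48527113 = 32.5758

Answer: Put price = 32.5758


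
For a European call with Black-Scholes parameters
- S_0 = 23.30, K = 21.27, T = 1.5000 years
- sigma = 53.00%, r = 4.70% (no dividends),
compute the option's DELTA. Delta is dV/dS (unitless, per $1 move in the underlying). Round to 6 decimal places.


d1 = 0.5735976776; d2 = -0.0755171042
phi(d1) = 0.3384274014; exp(-qT) = 1.0000000000; exp(-rT) = 0.9319277395
N(d1) = 0.7168799582
Delta = exp(-qT) * N(d1) = 1.0000000000 * 0.7168799582 = 0.716880

Answer: Delta = 0.716880


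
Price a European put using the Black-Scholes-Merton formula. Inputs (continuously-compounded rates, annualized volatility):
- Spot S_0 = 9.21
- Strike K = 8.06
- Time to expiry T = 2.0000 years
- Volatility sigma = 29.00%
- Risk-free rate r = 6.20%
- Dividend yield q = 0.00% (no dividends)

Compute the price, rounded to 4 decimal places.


Answer: Price = 0.5294

Derivation:
d1 = (ln(S/K) + (r - q + 0.5*sigma^2) * T) / (sigma * sqrt(T)) = 0.83262139
d2 = d1 - sigma * sqrt(T) = 0.42249946
exp(-rT) = 0.88337984; exp(-qT) = 1.00000000
P = K * exp(-rT) * N(-d2) - S_0 * exp(-qT) * N(-d1)
N(-d1) = 0.20252915; N(-d2) = 0.33633025
P = 8.0600 * 0.88337984 * 0.33633025 - 9.2100 * 1.00000000 * 0.20252915 = 0.5294


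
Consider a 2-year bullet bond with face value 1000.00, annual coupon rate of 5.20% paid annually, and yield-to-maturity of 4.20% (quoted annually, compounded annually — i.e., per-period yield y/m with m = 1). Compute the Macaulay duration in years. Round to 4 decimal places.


Coupon per period c = face * coupon_rate / m = 52.000000
Periods per year m = 1; per-period yield y/m = 0.042000
Number of cashflows N = 2
Cashflows (t years, CF_t, discount factor 1/(1+y/m)^(m*t), PV):
  t = 1.0000: CF_t = 52.000000, DF = 0.959693, PV = 49.904031
  t = 2.0000: CF_t = 1052.000000, DF = 0.921010, PV = 968.903003
Price P = sum_t PV_t = 1018.807034
Macaulay numerator sum_t t * PV_t:
  t * PV_t at t = 1.0000: 49.904031
  t * PV_t at t = 2.0000: 1937.806006
Macaulay duration D = (sum_t t * PV_t) / P = 1987.710036 / 1018.807034 = 1.951017

Answer: Macaulay duration = 1.9510 years


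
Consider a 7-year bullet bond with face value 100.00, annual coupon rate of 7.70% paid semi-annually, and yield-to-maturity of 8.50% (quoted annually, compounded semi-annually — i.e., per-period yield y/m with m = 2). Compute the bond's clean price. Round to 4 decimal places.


Answer: Price = 95.8436

Derivation:
Coupon per period c = face * coupon_rate / m = 3.850000
Periods per year m = 2; per-period yield y/m = 0.042500
Number of cashflows N = 14
Cashflows (t years, CF_t, discount factor 1/(1+y/m)^(m*t), PV):
  t = 0.5000: CF_t = 3.850000, DF = 0.959233, PV = 3.693046
  t = 1.0000: CF_t = 3.850000, DF = 0.920127, PV = 3.542490
  t = 1.5000: CF_t = 3.850000, DF = 0.882616, PV = 3.398072
  t = 2.0000: CF_t = 3.850000, DF = 0.846634, PV = 3.259541
  t = 2.5000: CF_t = 3.850000, DF = 0.812119, PV = 3.126658
  t = 3.0000: CF_t = 3.850000, DF = 0.779011, PV = 2.999193
  t = 3.5000: CF_t = 3.850000, DF = 0.747253, PV = 2.876923
  t = 4.0000: CF_t = 3.850000, DF = 0.716789, PV = 2.759639
  t = 4.5000: CF_t = 3.850000, DF = 0.687568, PV = 2.647135
  t = 5.0000: CF_t = 3.850000, DF = 0.659537, PV = 2.539219
  t = 5.5000: CF_t = 3.850000, DF = 0.632650, PV = 2.435701
  t = 6.0000: CF_t = 3.850000, DF = 0.606858, PV = 2.336404
  t = 6.5000: CF_t = 3.850000, DF = 0.582118, PV = 2.241155
  t = 7.0000: CF_t = 103.850000, DF = 0.558387, PV = 57.988465
Price P = sum_t PV_t = 95.843640


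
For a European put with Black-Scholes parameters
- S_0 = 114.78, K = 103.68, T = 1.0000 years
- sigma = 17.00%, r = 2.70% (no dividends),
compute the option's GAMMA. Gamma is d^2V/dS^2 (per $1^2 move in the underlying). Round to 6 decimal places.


d1 = 0.8421060004; d2 = 0.6721060004
phi(d1) = 0.2798476891; exp(-qT) = 1.0000000000; exp(-rT) = 0.9733612415
Gamma = exp(-qT) * phi(d1) / (S * sigma * sqrt(T)) = 1.0000000000 * 0.2798476891 / (114.7800 * 0.1700 * 1.0000000000) = 0.014342

Answer: Gamma = 0.014342


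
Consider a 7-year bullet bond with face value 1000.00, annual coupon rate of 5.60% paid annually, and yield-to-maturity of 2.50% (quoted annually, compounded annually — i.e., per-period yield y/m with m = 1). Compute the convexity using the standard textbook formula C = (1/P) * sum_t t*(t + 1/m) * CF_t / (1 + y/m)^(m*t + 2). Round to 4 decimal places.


Coupon per period c = face * coupon_rate / m = 56.000000
Periods per year m = 1; per-period yield y/m = 0.025000
Number of cashflows N = 7
Cashflows (t years, CF_t, discount factor 1/(1+y/m)^(m*t), PV):
  t = 1.0000: CF_t = 56.000000, DF = 0.975610, PV = 54.634146
  t = 2.0000: CF_t = 56.000000, DF = 0.951814, PV = 53.301606
  t = 3.0000: CF_t = 56.000000, DF = 0.928599, PV = 52.001567
  t = 4.0000: CF_t = 56.000000, DF = 0.905951, PV = 50.733236
  t = 5.0000: CF_t = 56.000000, DF = 0.883854, PV = 49.495840
  t = 6.0000: CF_t = 56.000000, DF = 0.862297, PV = 48.288624
  t = 7.0000: CF_t = 1056.000000, DF = 0.841265, PV = 888.376088
Price P = sum_t PV_t = 1196.831108
Convexity numerator sum_t t*(t + 1/m) * CF_t / (1+y/m)^(m*t + 2):
  t = 1.0000: term = 104.003134
  t = 2.0000: term = 304.399417
  t = 3.0000: term = 593.950081
  t = 4.0000: term = 965.772490
  t = 5.0000: term = 1413.325595
  t = 6.0000: term = 1930.395935
  t = 7.0000: term = 47351.872402
Convexity = (1/P) * sum = 52663.719053 / 1196.831108 = 44.002632

Answer: Convexity = 44.0026


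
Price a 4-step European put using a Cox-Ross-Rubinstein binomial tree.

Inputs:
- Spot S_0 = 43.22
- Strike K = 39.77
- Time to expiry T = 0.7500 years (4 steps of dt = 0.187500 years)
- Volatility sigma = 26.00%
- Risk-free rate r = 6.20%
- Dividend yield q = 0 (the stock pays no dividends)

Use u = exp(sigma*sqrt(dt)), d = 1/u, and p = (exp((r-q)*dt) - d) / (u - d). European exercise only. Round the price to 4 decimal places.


dt = T/N = 0.187500
u = exp(sigma*sqrt(dt)) = 1.119165; d = 1/u = 0.893523
p = (exp((r-q)*dt) - d) / (u - d) = 0.523704
Discount per step: exp(-r*dt) = 0.988442
Stock lattice S(k, i) with i counting down-moves:
  k=0: S(0,0) = 43.2200
  k=1: S(1,0) = 48.3703; S(1,1) = 38.6181
  k=2: S(2,0) = 54.1344; S(2,1) = 43.2200; S(2,2) = 34.5061
  k=3: S(3,0) = 60.5854; S(3,1) = 48.3703; S(3,2) = 38.6181; S(3,3) = 30.8320
  k=4: S(4,0) = 67.8050; S(4,1) = 54.1344; S(4,2) = 43.2200; S(4,3) = 34.5061; S(4,4) = 27.5491
Terminal payoffs V(N, i) = max(K - S_T, 0):
  V(4,0) = 0.000000; V(4,1) = 0.000000; V(4,2) = 0.000000; V(4,3) = 5.263878; V(4,4) = 12.220892
Backward induction: V(k, i) = exp(-r*dt) * [p * V(k+1, i) + (1-p) * V(k+1, i+1)].
  V(3,0) = exp(-r*dt) * [p*0.000000 + (1-p)*0.000000] = 0.000000
  V(3,1) = exp(-r*dt) * [p*0.000000 + (1-p)*0.000000] = 0.000000
  V(3,2) = exp(-r*dt) * [p*0.000000 + (1-p)*5.263878] = 2.478187
  V(3,3) = exp(-r*dt) * [p*5.263878 + (1-p)*12.220892] = 8.478340
  V(2,0) = exp(-r*dt) * [p*0.000000 + (1-p)*0.000000] = 0.000000
  V(2,1) = exp(-r*dt) * [p*0.000000 + (1-p)*2.478187] = 1.166708
  V(2,2) = exp(-r*dt) * [p*2.478187 + (1-p)*8.478340] = 5.274364
  V(1,0) = exp(-r*dt) * [p*0.000000 + (1-p)*1.166708] = 0.549276
  V(1,1) = exp(-r*dt) * [p*1.166708 + (1-p)*5.274364] = 3.087072
  V(0,0) = exp(-r*dt) * [p*0.549276 + (1-p)*3.087072] = 1.737699

Answer: Price = V(0,0) = 1.7377


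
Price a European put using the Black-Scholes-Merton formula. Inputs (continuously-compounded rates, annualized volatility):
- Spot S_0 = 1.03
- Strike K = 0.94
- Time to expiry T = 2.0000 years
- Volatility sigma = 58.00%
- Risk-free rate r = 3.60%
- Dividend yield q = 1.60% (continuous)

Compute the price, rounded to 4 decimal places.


Answer: Price = 0.2401

Derivation:
d1 = (ln(S/K) + (r - q + 0.5*sigma^2) * T) / (sigma * sqrt(T)) = 0.57035990
d2 = d1 - sigma * sqrt(T) = -0.24988397
exp(-rT) = 0.93053090; exp(-qT) = 0.96850658
P = K * exp(-rT) * N(-d2) - S_0 * exp(-qT) * N(-d1)
N(-d1) = 0.28421681; N(-d2) = 0.59866146
P = 0.9400 * 0.93053090 * 0.59866146 - 1.0300 * 0.96850658 * 0.28421681 = 0.2401


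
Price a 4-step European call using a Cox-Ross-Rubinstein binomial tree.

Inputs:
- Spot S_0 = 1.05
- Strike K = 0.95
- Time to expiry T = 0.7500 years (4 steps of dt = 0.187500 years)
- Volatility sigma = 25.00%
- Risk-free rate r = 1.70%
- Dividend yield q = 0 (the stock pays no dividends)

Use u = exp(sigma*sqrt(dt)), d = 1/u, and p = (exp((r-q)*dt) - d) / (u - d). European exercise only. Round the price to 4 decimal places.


Answer: Price = V(0,0) = 0.1574

Derivation:
dt = T/N = 0.187500
u = exp(sigma*sqrt(dt)) = 1.114330; d = 1/u = 0.897400
p = (exp((r-q)*dt) - d) / (u - d) = 0.487680
Discount per step: exp(-r*dt) = 0.996818
Stock lattice S(k, i) with i counting down-moves:
  k=0: S(0,0) = 1.0500
  k=1: S(1,0) = 1.1700; S(1,1) = 0.9423
  k=2: S(2,0) = 1.3038; S(2,1) = 1.0500; S(2,2) = 0.8456
  k=3: S(3,0) = 1.4529; S(3,1) = 1.1700; S(3,2) = 0.9423; S(3,3) = 0.7588
  k=4: S(4,0) = 1.6190; S(4,1) = 1.3038; S(4,2) = 1.0500; S(4,3) = 0.8456; S(4,4) = 0.6810
Terminal payoffs V(N, i) = max(S_T - K, 0):
  V(4,0) = 0.668991; V(4,1) = 0.353818; V(4,2) = 0.100000; V(4,3) = 0.000000; V(4,4) = 0.000000
Backward induction: V(k, i) = exp(-r*dt) * [p * V(k+1, i) + (1-p) * V(k+1, i+1)].
  V(3,0) = exp(-r*dt) * [p*0.668991 + (1-p)*0.353818] = 0.505906
  V(3,1) = exp(-r*dt) * [p*0.353818 + (1-p)*0.100000] = 0.223070
  V(3,2) = exp(-r*dt) * [p*0.100000 + (1-p)*0.000000] = 0.048613
  V(3,3) = exp(-r*dt) * [p*0.000000 + (1-p)*0.000000] = 0.000000
  V(2,0) = exp(-r*dt) * [p*0.505906 + (1-p)*0.223070] = 0.359855
  V(2,1) = exp(-r*dt) * [p*0.223070 + (1-p)*0.048613] = 0.133266
  V(2,2) = exp(-r*dt) * [p*0.048613 + (1-p)*0.000000] = 0.023632
  V(1,0) = exp(-r*dt) * [p*0.359855 + (1-p)*0.133266] = 0.242993
  V(1,1) = exp(-r*dt) * [p*0.133266 + (1-p)*0.023632] = 0.076853
  V(0,0) = exp(-r*dt) * [p*0.242993 + (1-p)*0.076853] = 0.157374


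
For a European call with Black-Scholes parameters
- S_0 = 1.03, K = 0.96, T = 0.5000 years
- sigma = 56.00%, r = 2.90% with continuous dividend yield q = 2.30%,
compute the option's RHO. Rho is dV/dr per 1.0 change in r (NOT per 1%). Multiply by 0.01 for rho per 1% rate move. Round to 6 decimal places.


d1 = 0.3833043952; d2 = -0.0126754023
phi(d1) = 0.3706861012; exp(-qT) = 0.9885658722; exp(-rT) = 0.9856046187
N(d2) = 0.4949433815
Rho = K*T*exp(-rT)*N(d2) = 0.9600 * 0.5000 * 0.9856046187 * 0.4949433815 = 0.234153

Answer: Rho = 0.234153


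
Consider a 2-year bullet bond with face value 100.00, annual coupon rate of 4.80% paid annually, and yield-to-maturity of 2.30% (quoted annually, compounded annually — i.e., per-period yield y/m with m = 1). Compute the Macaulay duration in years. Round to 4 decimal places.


Coupon per period c = face * coupon_rate / m = 4.800000
Periods per year m = 1; per-period yield y/m = 0.023000
Number of cashflows N = 2
Cashflows (t years, CF_t, discount factor 1/(1+y/m)^(m*t), PV):
  t = 1.0000: CF_t = 4.800000, DF = 0.977517, PV = 4.692082
  t = 2.0000: CF_t = 104.800000, DF = 0.955540, PV = 100.140560
Price P = sum_t PV_t = 104.832642
Macaulay numerator sum_t t * PV_t:
  t * PV_t at t = 1.0000: 4.692082
  t * PV_t at t = 2.0000: 200.281120
Macaulay duration D = (sum_t t * PV_t) / P = 204.973202 / 104.832642 = 1.955242

Answer: Macaulay duration = 1.9552 years


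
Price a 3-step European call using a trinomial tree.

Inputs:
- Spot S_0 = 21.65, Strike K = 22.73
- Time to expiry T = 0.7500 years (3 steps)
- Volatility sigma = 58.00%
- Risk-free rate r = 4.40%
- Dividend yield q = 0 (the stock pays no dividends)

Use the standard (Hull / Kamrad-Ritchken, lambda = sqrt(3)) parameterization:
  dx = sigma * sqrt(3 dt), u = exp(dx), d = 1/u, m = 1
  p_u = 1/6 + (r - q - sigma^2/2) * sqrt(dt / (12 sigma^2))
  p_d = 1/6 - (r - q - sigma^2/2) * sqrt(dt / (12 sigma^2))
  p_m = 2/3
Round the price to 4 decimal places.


dt = T/N = 0.250000; dx = sigma*sqrt(3*dt) = 0.502295
u = exp(dx) = 1.652509; d = 1/u = 0.605140
p_u = 0.135759, p_m = 0.666667, p_d = 0.197575
Discount per step: exp(-r*dt) = 0.989060
Stock lattice S(k, j) with j the centered position index:
  k=0: S(0,+0) = 21.6500
  k=1: S(1,-1) = 13.1013; S(1,+0) = 21.6500; S(1,+1) = 35.7768
  k=2: S(2,-2) = 7.9281; S(2,-1) = 13.1013; S(2,+0) = 21.6500; S(2,+1) = 35.7768; S(2,+2) = 59.1215
  k=3: S(3,-3) = 4.7976; S(3,-2) = 7.9281; S(3,-1) = 13.1013; S(3,+0) = 21.6500; S(3,+1) = 35.7768; S(3,+2) = 59.1215; S(3,+3) = 97.6988
Terminal payoffs V(N, j) = max(S_T - K, 0):
  V(3,-3) = 0.000000; V(3,-2) = 0.000000; V(3,-1) = 0.000000; V(3,+0) = 0.000000; V(3,+1) = 13.046820; V(3,+2) = 36.391516; V(3,+3) = 74.968837
Backward induction: V(k, j) = exp(-r*dt) * [p_u * V(k+1, j+1) + p_m * V(k+1, j) + p_d * V(k+1, j-1)]
  V(2,-2) = exp(-r*dt) * [p_u*0.000000 + p_m*0.000000 + p_d*0.000000] = 0.000000
  V(2,-1) = exp(-r*dt) * [p_u*0.000000 + p_m*0.000000 + p_d*0.000000] = 0.000000
  V(2,+0) = exp(-r*dt) * [p_u*13.046820 + p_m*0.000000 + p_d*0.000000] = 1.751840
  V(2,+1) = exp(-r*dt) * [p_u*36.391516 + p_m*13.046820 + p_d*0.000000] = 13.489139
  V(2,+2) = exp(-r*dt) * [p_u*74.968837 + p_m*36.391516 + p_d*13.046820] = 36.611443
  V(1,-1) = exp(-r*dt) * [p_u*1.751840 + p_m*0.000000 + p_d*0.000000] = 0.235225
  V(1,+0) = exp(-r*dt) * [p_u*13.489139 + p_m*1.751840 + p_d*0.000000] = 2.966349
  V(1,+1) = exp(-r*dt) * [p_u*36.611443 + p_m*13.489139 + p_d*1.751840] = 14.152655
  V(0,+0) = exp(-r*dt) * [p_u*14.152655 + p_m*2.966349 + p_d*0.235225] = 3.902223

Answer: Price = V(0,0) = 3.9022


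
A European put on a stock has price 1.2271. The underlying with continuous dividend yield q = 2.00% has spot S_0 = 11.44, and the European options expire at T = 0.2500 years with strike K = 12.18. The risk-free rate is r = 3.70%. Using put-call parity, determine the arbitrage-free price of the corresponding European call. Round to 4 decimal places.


Answer: Call price = 0.5422

Derivation:
Put-call parity: C - P = S_0 * exp(-qT) - K * exp(-rT).
S_0 * exp(-qT) = 11.4400 * 0.99501248 = 11.38294276
K * exp(-rT) = 12.1800 * 0.99079265 = 12.06785447
C = P + S*exp(-qT) - K*exp(-rT)
C = 1.2271 + 11.38294276 - 12.06785447 = 0.5422


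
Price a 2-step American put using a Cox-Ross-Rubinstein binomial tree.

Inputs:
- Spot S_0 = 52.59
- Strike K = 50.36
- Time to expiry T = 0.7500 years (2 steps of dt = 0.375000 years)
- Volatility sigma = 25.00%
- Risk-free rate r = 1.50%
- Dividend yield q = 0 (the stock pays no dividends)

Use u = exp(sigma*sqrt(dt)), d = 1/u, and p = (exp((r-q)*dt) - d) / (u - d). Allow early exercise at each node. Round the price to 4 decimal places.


Answer: Price = V(0,0) = 3.1106

Derivation:
dt = T/N = 0.375000
u = exp(sigma*sqrt(dt)) = 1.165433; d = 1/u = 0.858050
p = (exp((r-q)*dt) - d) / (u - d) = 0.480152
Discount per step: exp(-r*dt) = 0.994391
Stock lattice S(k, i) with i counting down-moves:
  k=0: S(0,0) = 52.5900
  k=1: S(1,0) = 61.2901; S(1,1) = 45.1248
  k=2: S(2,0) = 71.4296; S(2,1) = 52.5900; S(2,2) = 38.7194
Terminal payoffs V(N, i) = max(K - S_T, 0):
  V(2,0) = 0.000000; V(2,1) = 0.000000; V(2,2) = 11.640639
Backward induction: V(k, i) = exp(-r*dt) * [p * V(k+1, i) + (1-p) * V(k+1, i+1)]; then take max(V_cont, immediate exercise) for American.
  V(1,0) = exp(-r*dt) * [p*0.000000 + (1-p)*0.000000] = 0.000000; exercise = 0.000000; V(1,0) = max -> 0.000000
  V(1,1) = exp(-r*dt) * [p*0.000000 + (1-p)*11.640639] = 6.017414; exercise = 5.235160; V(1,1) = max -> 6.017414
  V(0,0) = exp(-r*dt) * [p*0.000000 + (1-p)*6.017414] = 3.110591; exercise = 0.000000; V(0,0) = max -> 3.110591


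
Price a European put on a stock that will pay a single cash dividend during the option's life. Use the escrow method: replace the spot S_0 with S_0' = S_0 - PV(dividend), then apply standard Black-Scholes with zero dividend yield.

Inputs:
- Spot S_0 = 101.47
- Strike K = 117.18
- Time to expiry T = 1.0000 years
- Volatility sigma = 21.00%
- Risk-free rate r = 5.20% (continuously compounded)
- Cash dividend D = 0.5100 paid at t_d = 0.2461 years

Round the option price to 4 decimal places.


PV(D) = D * exp(-r * t_d) = 0.5100 * 0.98728434 = 0.50351501
S_0' = S_0 - PV(D) = 101.4700 - 0.50351501 = 100.96648499
d1 = (ln(S_0'/K) + (r + sigma^2/2)*T) / (sigma*sqrt(T)) = -0.35653611
d2 = d1 - sigma*sqrt(T) = -0.56653611
exp(-rT) = 0.94932887
N(-d1) = 0.63928044; N(-d2) = 0.71448531
P = K * exp(-rT) * N(-d2) - S_0' * N(-d1) = 117.1800 * 0.94932887 * 0.71448531 - 100.96648499 * 0.63928044 = 14.9351

Answer: Price = 14.9351


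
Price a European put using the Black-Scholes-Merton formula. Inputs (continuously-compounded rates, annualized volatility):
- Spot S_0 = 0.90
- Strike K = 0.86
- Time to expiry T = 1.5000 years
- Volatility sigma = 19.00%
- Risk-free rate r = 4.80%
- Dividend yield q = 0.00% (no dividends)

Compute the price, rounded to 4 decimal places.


Answer: Price = 0.0386

Derivation:
d1 = (ln(S/K) + (r - q + 0.5*sigma^2) * T) / (sigma * sqrt(T)) = 0.62112775
d2 = d1 - sigma * sqrt(T) = 0.38842622
exp(-rT) = 0.93053090; exp(-qT) = 1.00000000
P = K * exp(-rT) * N(-d2) - S_0 * exp(-qT) * N(-d1)
N(-d1) = 0.26725779; N(-d2) = 0.34885032
P = 0.8600 * 0.93053090 * 0.34885032 - 0.9000 * 1.00000000 * 0.26725779 = 0.0386


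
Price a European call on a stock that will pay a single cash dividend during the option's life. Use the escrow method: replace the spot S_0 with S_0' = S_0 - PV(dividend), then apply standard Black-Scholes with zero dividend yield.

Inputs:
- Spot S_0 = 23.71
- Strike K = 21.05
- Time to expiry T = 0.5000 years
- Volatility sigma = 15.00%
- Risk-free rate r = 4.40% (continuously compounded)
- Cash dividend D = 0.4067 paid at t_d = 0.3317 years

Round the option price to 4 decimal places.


PV(D) = D * exp(-r * t_d) = 0.4067 * 0.98551119 = 0.40080740
S_0' = S_0 - PV(D) = 23.7100 - 0.40080740 = 23.30919260
d1 = (ln(S_0'/K) + (r + sigma^2/2)*T) / (sigma*sqrt(T)) = 1.22161893
d2 = d1 - sigma*sqrt(T) = 1.11555292
exp(-rT) = 0.97824024
N(d1) = 0.88907412; N(d2) = 0.86769322
C = S_0' * N(d1) - K * exp(-rT) * N(d2) = 23.30919260 * 0.88907412 - 21.0500 * 0.97824024 * 0.86769322 = 2.8561

Answer: Price = 2.8561


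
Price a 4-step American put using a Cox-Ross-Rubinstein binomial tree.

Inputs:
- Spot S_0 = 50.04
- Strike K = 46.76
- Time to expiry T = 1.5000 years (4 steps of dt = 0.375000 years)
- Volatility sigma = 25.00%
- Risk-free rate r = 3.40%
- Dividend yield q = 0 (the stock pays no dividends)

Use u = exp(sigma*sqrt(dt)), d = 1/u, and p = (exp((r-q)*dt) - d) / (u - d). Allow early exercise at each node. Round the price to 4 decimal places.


dt = T/N = 0.375000
u = exp(sigma*sqrt(dt)) = 1.165433; d = 1/u = 0.858050
p = (exp((r-q)*dt) - d) / (u - d) = 0.503546
Discount per step: exp(-r*dt) = 0.987331
Stock lattice S(k, i) with i counting down-moves:
  k=0: S(0,0) = 50.0400
  k=1: S(1,0) = 58.3183; S(1,1) = 42.9368
  k=2: S(2,0) = 67.9661; S(2,1) = 50.0400; S(2,2) = 36.8419
  k=3: S(3,0) = 79.2100; S(3,1) = 58.3183; S(3,2) = 42.9368; S(3,3) = 31.6122
  k=4: S(4,0) = 92.3139; S(4,1) = 67.9661; S(4,2) = 50.0400; S(4,3) = 36.8419; S(4,4) = 27.1248
Terminal payoffs V(N, i) = max(K - S_T, 0):
  V(4,0) = 0.000000; V(4,1) = 0.000000; V(4,2) = 0.000000; V(4,3) = 9.918075; V(4,4) = 19.635151
Backward induction: V(k, i) = exp(-r*dt) * [p * V(k+1, i) + (1-p) * V(k+1, i+1)]; then take max(V_cont, immediate exercise) for American.
  V(3,0) = exp(-r*dt) * [p*0.000000 + (1-p)*0.000000] = 0.000000; exercise = 0.000000; V(3,0) = max -> 0.000000
  V(3,1) = exp(-r*dt) * [p*0.000000 + (1-p)*0.000000] = 0.000000; exercise = 0.000000; V(3,1) = max -> 0.000000
  V(3,2) = exp(-r*dt) * [p*0.000000 + (1-p)*9.918075] = 4.861487; exercise = 3.823187; V(3,2) = max -> 4.861487
  V(3,3) = exp(-r*dt) * [p*9.918075 + (1-p)*19.635151] = 14.555387; exercise = 15.147793; V(3,3) = max -> 15.147793
  V(2,0) = exp(-r*dt) * [p*0.000000 + (1-p)*0.000000] = 0.000000; exercise = 0.000000; V(2,0) = max -> 0.000000
  V(2,1) = exp(-r*dt) * [p*0.000000 + (1-p)*4.861487] = 2.382928; exercise = 0.000000; V(2,1) = max -> 2.382928
  V(2,2) = exp(-r*dt) * [p*4.861487 + (1-p)*15.147793] = 9.841878; exercise = 9.918075; V(2,2) = max -> 9.918075
  V(1,0) = exp(-r*dt) * [p*0.000000 + (1-p)*2.382928] = 1.168027; exercise = 0.000000; V(1,0) = max -> 1.168027
  V(1,1) = exp(-r*dt) * [p*2.382928 + (1-p)*9.918075] = 6.046200; exercise = 3.823187; V(1,1) = max -> 6.046200
  V(0,0) = exp(-r*dt) * [p*1.168027 + (1-p)*6.046200] = 3.544336; exercise = 0.000000; V(0,0) = max -> 3.544336

Answer: Price = V(0,0) = 3.5443


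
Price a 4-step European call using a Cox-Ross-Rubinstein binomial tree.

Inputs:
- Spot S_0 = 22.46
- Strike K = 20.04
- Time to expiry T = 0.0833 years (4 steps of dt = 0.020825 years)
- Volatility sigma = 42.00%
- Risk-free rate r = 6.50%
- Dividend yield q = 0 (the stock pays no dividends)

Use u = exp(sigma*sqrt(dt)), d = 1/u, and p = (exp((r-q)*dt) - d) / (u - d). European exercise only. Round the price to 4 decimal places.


Answer: Price = V(0,0) = 2.7196

Derivation:
dt = T/N = 0.020825
u = exp(sigma*sqrt(dt)) = 1.062484; d = 1/u = 0.941191
p = (exp((r-q)*dt) - d) / (u - d) = 0.496020
Discount per step: exp(-r*dt) = 0.998647
Stock lattice S(k, i) with i counting down-moves:
  k=0: S(0,0) = 22.4600
  k=1: S(1,0) = 23.8634; S(1,1) = 21.1391
  k=2: S(2,0) = 25.3545; S(2,1) = 22.4600; S(2,2) = 19.8960
  k=3: S(3,0) = 26.9387; S(3,1) = 23.8634; S(3,2) = 21.1391; S(3,3) = 18.7259
  k=4: S(4,0) = 28.6220; S(4,1) = 25.3545; S(4,2) = 22.4600; S(4,3) = 19.8960; S(4,4) = 17.6246
Terminal payoffs V(N, i) = max(S_T - K, 0):
  V(4,0) = 8.581969; V(4,1) = 5.314475; V(4,2) = 2.420000; V(4,3) = 0.000000; V(4,4) = 0.000000
Backward induction: V(k, i) = exp(-r*dt) * [p * V(k+1, i) + (1-p) * V(k+1, i+1)].
  V(3,0) = exp(-r*dt) * [p*8.581969 + (1-p)*5.314475] = 6.925835
  V(3,1) = exp(-r*dt) * [p*5.314475 + (1-p)*2.420000] = 3.850501
  V(3,2) = exp(-r*dt) * [p*2.420000 + (1-p)*0.000000] = 1.198744
  V(3,3) = exp(-r*dt) * [p*0.000000 + (1-p)*0.000000] = 0.000000
  V(2,0) = exp(-r*dt) * [p*6.925835 + (1-p)*3.850501] = 5.368655
  V(2,1) = exp(-r*dt) * [p*3.850501 + (1-p)*1.198744] = 2.510667
  V(2,2) = exp(-r*dt) * [p*1.198744 + (1-p)*0.000000] = 0.593796
  V(1,0) = exp(-r*dt) * [p*5.368655 + (1-p)*2.510667] = 3.922972
  V(1,1) = exp(-r*dt) * [p*2.510667 + (1-p)*0.593796] = 1.542512
  V(0,0) = exp(-r*dt) * [p*3.922972 + (1-p)*1.542512] = 2.719583


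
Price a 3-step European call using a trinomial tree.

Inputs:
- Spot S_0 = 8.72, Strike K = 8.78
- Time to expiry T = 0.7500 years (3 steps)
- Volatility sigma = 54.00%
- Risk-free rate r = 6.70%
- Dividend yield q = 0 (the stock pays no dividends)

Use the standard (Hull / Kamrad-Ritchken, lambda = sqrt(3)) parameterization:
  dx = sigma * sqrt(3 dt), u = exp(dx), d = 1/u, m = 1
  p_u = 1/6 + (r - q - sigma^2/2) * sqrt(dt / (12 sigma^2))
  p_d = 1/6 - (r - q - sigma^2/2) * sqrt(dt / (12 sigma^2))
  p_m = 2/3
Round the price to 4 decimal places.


Answer: Price = V(0,0) = 1.6274

Derivation:
dt = T/N = 0.250000; dx = sigma*sqrt(3*dt) = 0.467654
u = exp(dx) = 1.596245; d = 1/u = 0.626470
p_u = 0.145604, p_m = 0.666667, p_d = 0.187729
Discount per step: exp(-r*dt) = 0.983390
Stock lattice S(k, j) with j the centered position index:
  k=0: S(0,+0) = 8.7200
  k=1: S(1,-1) = 5.4628; S(1,+0) = 8.7200; S(1,+1) = 13.9193
  k=2: S(2,-2) = 3.4223; S(2,-1) = 5.4628; S(2,+0) = 8.7200; S(2,+1) = 13.9193; S(2,+2) = 22.2185
  k=3: S(3,-3) = 2.1440; S(3,-2) = 3.4223; S(3,-1) = 5.4628; S(3,+0) = 8.7200; S(3,+1) = 13.9193; S(3,+2) = 22.2185; S(3,+3) = 35.4662
Terminal payoffs V(N, j) = max(S_T - K, 0):
  V(3,-3) = 0.000000; V(3,-2) = 0.000000; V(3,-1) = 0.000000; V(3,+0) = 0.000000; V(3,+1) = 5.139253; V(3,+2) = 13.438531; V(3,+3) = 26.686209
Backward induction: V(k, j) = exp(-r*dt) * [p_u * V(k+1, j+1) + p_m * V(k+1, j) + p_d * V(k+1, j-1)]
  V(2,-2) = exp(-r*dt) * [p_u*0.000000 + p_m*0.000000 + p_d*0.000000] = 0.000000
  V(2,-1) = exp(-r*dt) * [p_u*0.000000 + p_m*0.000000 + p_d*0.000000] = 0.000000
  V(2,+0) = exp(-r*dt) * [p_u*5.139253 + p_m*0.000000 + p_d*0.000000] = 0.735867
  V(2,+1) = exp(-r*dt) * [p_u*13.438531 + p_m*5.139253 + p_d*0.000000] = 5.293461
  V(2,+2) = exp(-r*dt) * [p_u*26.686209 + p_m*13.438531 + p_d*5.139253] = 13.580048
  V(1,-1) = exp(-r*dt) * [p_u*0.735867 + p_m*0.000000 + p_d*0.000000] = 0.105365
  V(1,+0) = exp(-r*dt) * [p_u*5.293461 + p_m*0.735867 + p_d*0.000000] = 1.240376
  V(1,+1) = exp(-r*dt) * [p_u*13.580048 + p_m*5.293461 + p_d*0.735867] = 5.550671
  V(0,+0) = exp(-r*dt) * [p_u*5.550671 + p_m*1.240376 + p_d*0.105365] = 1.627409


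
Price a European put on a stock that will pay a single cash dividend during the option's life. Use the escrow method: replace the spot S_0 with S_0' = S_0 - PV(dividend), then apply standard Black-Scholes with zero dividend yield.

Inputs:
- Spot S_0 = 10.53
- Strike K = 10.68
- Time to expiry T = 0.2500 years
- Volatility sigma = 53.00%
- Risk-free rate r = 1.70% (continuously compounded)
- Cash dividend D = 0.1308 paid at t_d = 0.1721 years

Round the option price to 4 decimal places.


Answer: Price = 1.2301

Derivation:
PV(D) = D * exp(-r * t_d) = 0.1308 * 0.99707858 = 0.13041788
S_0' = S_0 - PV(D) = 10.5300 - 0.13041788 = 10.39958212
d1 = (ln(S_0'/K) + (r + sigma^2/2)*T) / (sigma*sqrt(T)) = 0.04813317
d2 = d1 - sigma*sqrt(T) = -0.21686683
exp(-rT) = 0.99575902
N(-d1) = 0.48080505; N(-d2) = 0.58584393
P = K * exp(-rT) * N(-d2) - S_0' * N(-d1) = 10.6800 * 0.99575902 * 0.58584393 - 10.39958212 * 0.48080505 = 1.2301


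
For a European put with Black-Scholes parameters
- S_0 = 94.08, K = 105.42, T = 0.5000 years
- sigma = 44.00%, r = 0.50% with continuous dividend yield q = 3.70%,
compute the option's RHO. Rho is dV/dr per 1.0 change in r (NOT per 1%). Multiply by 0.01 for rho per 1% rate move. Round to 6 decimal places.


Answer: Rho = -37.677816

Derivation:
d1 = -0.2616516456; d2 = -0.5727786293
phi(d1) = 0.3855172557; exp(-qT) = 0.9816700746; exp(-rT) = 0.9975031224
N(-d2) = 0.7166027047
Rho = -K*T*exp(-rT)*N(-d2) = -105.4200 * 0.5000 * 0.9975031224 * 0.7166027047 = -37.677816


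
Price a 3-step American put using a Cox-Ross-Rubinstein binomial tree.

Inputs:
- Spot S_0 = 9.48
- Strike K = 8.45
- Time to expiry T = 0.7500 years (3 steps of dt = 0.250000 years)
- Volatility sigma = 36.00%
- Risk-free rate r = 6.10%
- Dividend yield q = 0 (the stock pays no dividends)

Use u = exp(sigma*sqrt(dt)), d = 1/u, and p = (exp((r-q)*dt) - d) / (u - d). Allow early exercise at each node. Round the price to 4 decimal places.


Answer: Price = V(0,0) = 0.5771

Derivation:
dt = T/N = 0.250000
u = exp(sigma*sqrt(dt)) = 1.197217; d = 1/u = 0.835270
p = (exp((r-q)*dt) - d) / (u - d) = 0.497577
Discount per step: exp(-r*dt) = 0.984866
Stock lattice S(k, i) with i counting down-moves:
  k=0: S(0,0) = 9.4800
  k=1: S(1,0) = 11.3496; S(1,1) = 7.9184
  k=2: S(2,0) = 13.5880; S(2,1) = 9.4800; S(2,2) = 6.6140
  k=3: S(3,0) = 16.2677; S(3,1) = 11.3496; S(3,2) = 7.9184; S(3,3) = 5.5245
Terminal payoffs V(N, i) = max(K - S_T, 0):
  V(3,0) = 0.000000; V(3,1) = 0.000000; V(3,2) = 0.531638; V(3,3) = 2.925547
Backward induction: V(k, i) = exp(-r*dt) * [p * V(k+1, i) + (1-p) * V(k+1, i+1)]; then take max(V_cont, immediate exercise) for American.
  V(2,0) = exp(-r*dt) * [p*0.000000 + (1-p)*0.000000] = 0.000000; exercise = 0.000000; V(2,0) = max -> 0.000000
  V(2,1) = exp(-r*dt) * [p*0.000000 + (1-p)*0.531638] = 0.263065; exercise = 0.000000; V(2,1) = max -> 0.263065
  V(2,2) = exp(-r*dt) * [p*0.531638 + (1-p)*2.925547] = 1.708144; exercise = 1.836028; V(2,2) = max -> 1.836028
  V(1,0) = exp(-r*dt) * [p*0.000000 + (1-p)*0.263065] = 0.130169; exercise = 0.000000; V(1,0) = max -> 0.130169
  V(1,1) = exp(-r*dt) * [p*0.263065 + (1-p)*1.836028] = 1.037416; exercise = 0.531638; V(1,1) = max -> 1.037416
  V(0,0) = exp(-r*dt) * [p*0.130169 + (1-p)*1.037416] = 0.577122; exercise = 0.000000; V(0,0) = max -> 0.577122
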